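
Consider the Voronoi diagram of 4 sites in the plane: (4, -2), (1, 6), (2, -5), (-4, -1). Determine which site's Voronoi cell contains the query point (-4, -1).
Nearest site = (-4, -1)

The Voronoi cell of site s contains exactly those query points closer to s than to any other site. Compute squared distances from q = (-4, -1) to each site:
  (-4 − -4)² + (-1 − -1)² = 0
  (2 − -4)² + (-5 − -1)² = 52
  (4 − -4)² + (-2 − -1)² = 65
  (1 − -4)² + (6 − -1)² = 74
Minimum is attained by (-4, -1), so q lies in its Voronoi cell.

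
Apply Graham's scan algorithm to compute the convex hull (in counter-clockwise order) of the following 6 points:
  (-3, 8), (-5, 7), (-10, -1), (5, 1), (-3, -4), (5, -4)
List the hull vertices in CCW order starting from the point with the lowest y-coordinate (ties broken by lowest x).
Hull (CCW) = [(-3, -4), (5, -4), (5, 1), (-3, 8), (-5, 7), (-10, -1)]

Graham scan procedure:
  1. Find the pivot p₀ = point with lowest y (tie → lowest x): (-3, -4).
  2. Sort the remaining points by polar angle around p₀.
  3. Walk through sorted points, maintaining a stack; pop the top while the last three entries make a non-left turn (cross product ≤ 0).
  4. Final stack is the convex hull in CCW order: (-3, -4), (5, -4), (5, 1), (-3, 8), (-5, 7), (-10, -1).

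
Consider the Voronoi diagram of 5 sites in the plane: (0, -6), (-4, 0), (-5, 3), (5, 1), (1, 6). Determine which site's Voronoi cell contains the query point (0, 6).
Nearest site = (1, 6)

The Voronoi cell of site s contains exactly those query points closer to s than to any other site. Compute squared distances from q = (0, 6) to each site:
  (1 − 0)² + (6 − 6)² = 1
  (-5 − 0)² + (3 − 6)² = 34
  (5 − 0)² + (1 − 6)² = 50
  (-4 − 0)² + (0 − 6)² = 52
  (0 − 0)² + (-6 − 6)² = 144
Minimum is attained by (1, 6), so q lies in its Voronoi cell.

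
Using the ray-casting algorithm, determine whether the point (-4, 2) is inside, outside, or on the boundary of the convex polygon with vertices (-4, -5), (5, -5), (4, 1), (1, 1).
The point (-4, 2) lies strictly outside the polygon

Cast a horizontal ray to the right from the query point and count how many polygon edges it crosses (each edge strictly once or zero times, handled with the usual half-open convention). 
Parity of crossings → even ⇒ outside.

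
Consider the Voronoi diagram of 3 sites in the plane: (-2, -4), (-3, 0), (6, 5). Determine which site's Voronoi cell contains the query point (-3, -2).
Nearest site = (-3, 0)

The Voronoi cell of site s contains exactly those query points closer to s than to any other site. Compute squared distances from q = (-3, -2) to each site:
  (-3 − -3)² + (0 − -2)² = 4
  (-2 − -3)² + (-4 − -2)² = 5
  (6 − -3)² + (5 − -2)² = 130
Minimum is attained by (-3, 0), so q lies in its Voronoi cell.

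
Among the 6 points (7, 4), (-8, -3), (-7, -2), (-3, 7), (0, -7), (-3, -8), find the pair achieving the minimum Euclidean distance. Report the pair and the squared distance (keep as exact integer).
Pair = ((-8, -3), (-7, -2)); squared distance = 2

Compute all C(6, 2) = 15 pairwise squared distances (x_i − x_j)² + (y_i − y_j)². The minimum is 2, attained by the pair ((-8, -3), (-7, -2)).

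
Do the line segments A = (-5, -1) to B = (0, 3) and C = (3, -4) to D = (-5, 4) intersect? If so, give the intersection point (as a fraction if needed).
Yes; intersection at (-20/9, 11/9) (t = 5/9 on AB, s = 47/72 on CD)

Parametrize AB as A + t(B − A) = (-5 + 5 t, -1 + 4 t) and CD as C + s(D − C) = (3 + -8 s, -4 + 8 s). Solve the linear system for (t, s). Determinant = -72 ≠ 0, so a unique intersection of the containing lines exists. Solution: t = 5/9, s = 47/72 — both in [0, 1], so the segments cross. Intersection point: (-20/9, 11/9).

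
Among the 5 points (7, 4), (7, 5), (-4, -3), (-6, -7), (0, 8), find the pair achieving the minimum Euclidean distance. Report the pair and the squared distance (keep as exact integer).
Pair = ((7, 4), (7, 5)); squared distance = 1

Compute all C(5, 2) = 10 pairwise squared distances (x_i − x_j)² + (y_i − y_j)². The minimum is 1, attained by the pair ((7, 4), (7, 5)).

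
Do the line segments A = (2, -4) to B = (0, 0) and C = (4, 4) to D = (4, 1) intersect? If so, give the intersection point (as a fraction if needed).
No (intersection of containing lines falls outside at least one segment)

Parametrize and solve: t = -1, s = 4. At least one of these is outside [0, 1], so the segments do not intersect.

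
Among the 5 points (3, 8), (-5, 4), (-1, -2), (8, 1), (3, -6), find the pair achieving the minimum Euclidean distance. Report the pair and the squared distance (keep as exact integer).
Pair = ((-1, -2), (3, -6)); squared distance = 32

Compute all C(5, 2) = 10 pairwise squared distances (x_i − x_j)² + (y_i − y_j)². The minimum is 32, attained by the pair ((-1, -2), (3, -6)).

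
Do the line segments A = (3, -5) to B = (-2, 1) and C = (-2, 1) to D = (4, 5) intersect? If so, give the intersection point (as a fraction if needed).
Yes; intersection at (-2, 1) (t = 1 on AB, s = 0 on CD)

Parametrize AB as A + t(B − A) = (3 + -5 t, -5 + 6 t) and CD as C + s(D − C) = (-2 + 6 s, 1 + 4 s). Solve the linear system for (t, s). Determinant = 56 ≠ 0, so a unique intersection of the containing lines exists. Solution: t = 1, s = 0 — both in [0, 1], so the segments cross. Intersection point: (-2, 1).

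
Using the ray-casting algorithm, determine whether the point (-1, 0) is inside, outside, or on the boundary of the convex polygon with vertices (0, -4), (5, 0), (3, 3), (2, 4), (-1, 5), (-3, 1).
The point (-1, 0) lies strictly inside the polygon

Cast a horizontal ray to the right from the query point and count how many polygon edges it crosses (each edge strictly once or zero times, handled with the usual half-open convention). 
Parity of crossings → odd ⇒ inside.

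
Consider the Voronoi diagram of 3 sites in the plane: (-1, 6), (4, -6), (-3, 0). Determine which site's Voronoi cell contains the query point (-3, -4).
Nearest site = (-3, 0)

The Voronoi cell of site s contains exactly those query points closer to s than to any other site. Compute squared distances from q = (-3, -4) to each site:
  (-3 − -3)² + (0 − -4)² = 16
  (4 − -3)² + (-6 − -4)² = 53
  (-1 − -3)² + (6 − -4)² = 104
Minimum is attained by (-3, 0), so q lies in its Voronoi cell.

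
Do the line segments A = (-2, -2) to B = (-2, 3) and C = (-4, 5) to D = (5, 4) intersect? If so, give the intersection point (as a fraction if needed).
No (intersection of containing lines falls outside at least one segment)

Parametrize and solve: t = 61/45, s = 2/9. At least one of these is outside [0, 1], so the segments do not intersect.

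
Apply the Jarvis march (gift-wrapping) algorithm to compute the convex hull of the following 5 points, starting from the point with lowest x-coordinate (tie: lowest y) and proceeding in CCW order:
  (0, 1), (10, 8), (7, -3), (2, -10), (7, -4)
Hull (CCW) = [(0, 1), (2, -10), (7, -4), (10, 8)]

Jarvis march: at each step, from the current hull vertex p, select the next vertex q as the point such that every other point lies strictly to the left of (or on) the directed line p → q. (Equivalently: for every other point r, the cross product (q − p) × (r − p) ≥ 0.)
Starting point (lowest x, tie lowest y): (0, 1). Wrap until returning to start. Resulting hull: (0, 1), (2, -10), (7, -4), (10, 8).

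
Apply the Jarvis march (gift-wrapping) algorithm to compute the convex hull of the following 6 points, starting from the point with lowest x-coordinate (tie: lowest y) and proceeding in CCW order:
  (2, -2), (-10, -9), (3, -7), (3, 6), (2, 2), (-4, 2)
Hull (CCW) = [(-10, -9), (3, -7), (3, 6), (-4, 2)]

Jarvis march: at each step, from the current hull vertex p, select the next vertex q as the point such that every other point lies strictly to the left of (or on) the directed line p → q. (Equivalently: for every other point r, the cross product (q − p) × (r − p) ≥ 0.)
Starting point (lowest x, tie lowest y): (-10, -9). Wrap until returning to start. Resulting hull: (-10, -9), (3, -7), (3, 6), (-4, 2).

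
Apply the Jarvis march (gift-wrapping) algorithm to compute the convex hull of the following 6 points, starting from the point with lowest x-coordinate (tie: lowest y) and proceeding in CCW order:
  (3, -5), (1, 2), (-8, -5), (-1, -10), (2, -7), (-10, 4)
Hull (CCW) = [(-10, 4), (-8, -5), (-1, -10), (2, -7), (3, -5), (1, 2)]

Jarvis march: at each step, from the current hull vertex p, select the next vertex q as the point such that every other point lies strictly to the left of (or on) the directed line p → q. (Equivalently: for every other point r, the cross product (q − p) × (r − p) ≥ 0.)
Starting point (lowest x, tie lowest y): (-10, 4). Wrap until returning to start. Resulting hull: (-10, 4), (-8, -5), (-1, -10), (2, -7), (3, -5), (1, 2).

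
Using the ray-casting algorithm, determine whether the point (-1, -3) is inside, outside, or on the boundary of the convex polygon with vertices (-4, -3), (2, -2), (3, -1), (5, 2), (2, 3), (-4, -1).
The point (-1, -3) lies strictly outside the polygon

Cast a horizontal ray to the right from the query point and count how many polygon edges it crosses (each edge strictly once or zero times, handled with the usual half-open convention). 
Parity of crossings → even ⇒ outside.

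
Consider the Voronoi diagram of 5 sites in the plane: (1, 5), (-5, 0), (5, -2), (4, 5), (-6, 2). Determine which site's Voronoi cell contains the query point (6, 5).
Nearest site = (4, 5)

The Voronoi cell of site s contains exactly those query points closer to s than to any other site. Compute squared distances from q = (6, 5) to each site:
  (4 − 6)² + (5 − 5)² = 4
  (1 − 6)² + (5 − 5)² = 25
  (5 − 6)² + (-2 − 5)² = 50
  (-5 − 6)² + (0 − 5)² = 146
  (-6 − 6)² + (2 − 5)² = 153
Minimum is attained by (4, 5), so q lies in its Voronoi cell.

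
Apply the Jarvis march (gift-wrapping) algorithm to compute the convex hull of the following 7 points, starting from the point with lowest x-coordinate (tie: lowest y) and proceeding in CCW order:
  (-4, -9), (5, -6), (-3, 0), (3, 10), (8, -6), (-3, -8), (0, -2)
Hull (CCW) = [(-4, -9), (8, -6), (3, 10), (-3, 0)]

Jarvis march: at each step, from the current hull vertex p, select the next vertex q as the point such that every other point lies strictly to the left of (or on) the directed line p → q. (Equivalently: for every other point r, the cross product (q − p) × (r − p) ≥ 0.)
Starting point (lowest x, tie lowest y): (-4, -9). Wrap until returning to start. Resulting hull: (-4, -9), (8, -6), (3, 10), (-3, 0).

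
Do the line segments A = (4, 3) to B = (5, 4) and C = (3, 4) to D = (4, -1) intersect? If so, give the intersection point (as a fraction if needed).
No (intersection of containing lines falls outside at least one segment)

Parametrize and solve: t = -2/3, s = 1/3. At least one of these is outside [0, 1], so the segments do not intersect.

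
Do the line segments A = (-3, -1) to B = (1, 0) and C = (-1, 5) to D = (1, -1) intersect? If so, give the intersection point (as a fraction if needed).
Yes; intersection at (9/13, -1/13) (t = 12/13 on AB, s = 11/13 on CD)

Parametrize AB as A + t(B − A) = (-3 + 4 t, -1 + 1 t) and CD as C + s(D − C) = (-1 + 2 s, 5 + -6 s). Solve the linear system for (t, s). Determinant = 26 ≠ 0, so a unique intersection of the containing lines exists. Solution: t = 12/13, s = 11/13 — both in [0, 1], so the segments cross. Intersection point: (9/13, -1/13).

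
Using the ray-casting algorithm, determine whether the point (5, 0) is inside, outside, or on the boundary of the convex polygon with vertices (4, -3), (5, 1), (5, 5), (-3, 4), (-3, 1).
The point (5, 0) lies strictly outside the polygon

Cast a horizontal ray to the right from the query point and count how many polygon edges it crosses (each edge strictly once or zero times, handled with the usual half-open convention). 
Parity of crossings → even ⇒ outside.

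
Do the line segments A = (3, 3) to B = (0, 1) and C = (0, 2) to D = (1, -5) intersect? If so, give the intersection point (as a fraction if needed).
Yes; intersection at (3/23, 25/23) (t = 22/23 on AB, s = 3/23 on CD)

Parametrize AB as A + t(B − A) = (3 + -3 t, 3 + -2 t) and CD as C + s(D − C) = (0 + 1 s, 2 + -7 s). Solve the linear system for (t, s). Determinant = -23 ≠ 0, so a unique intersection of the containing lines exists. Solution: t = 22/23, s = 3/23 — both in [0, 1], so the segments cross. Intersection point: (3/23, 25/23).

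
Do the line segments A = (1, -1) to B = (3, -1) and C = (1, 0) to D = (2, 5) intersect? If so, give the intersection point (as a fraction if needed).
No (intersection of containing lines falls outside at least one segment)

Parametrize and solve: t = -1/10, s = -1/5. At least one of these is outside [0, 1], so the segments do not intersect.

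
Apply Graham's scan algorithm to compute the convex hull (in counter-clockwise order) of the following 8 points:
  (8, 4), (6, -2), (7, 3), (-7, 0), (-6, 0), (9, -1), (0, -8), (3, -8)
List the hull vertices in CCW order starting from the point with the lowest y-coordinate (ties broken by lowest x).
Hull (CCW) = [(0, -8), (3, -8), (9, -1), (8, 4), (-7, 0)]

Graham scan procedure:
  1. Find the pivot p₀ = point with lowest y (tie → lowest x): (0, -8).
  2. Sort the remaining points by polar angle around p₀.
  3. Walk through sorted points, maintaining a stack; pop the top while the last three entries make a non-left turn (cross product ≤ 0).
  4. Final stack is the convex hull in CCW order: (0, -8), (3, -8), (9, -1), (8, 4), (-7, 0).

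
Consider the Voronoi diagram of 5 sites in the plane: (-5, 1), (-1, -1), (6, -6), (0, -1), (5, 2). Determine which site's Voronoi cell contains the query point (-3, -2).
Nearest site = (-1, -1)

The Voronoi cell of site s contains exactly those query points closer to s than to any other site. Compute squared distances from q = (-3, -2) to each site:
  (-1 − -3)² + (-1 − -2)² = 5
  (0 − -3)² + (-1 − -2)² = 10
  (-5 − -3)² + (1 − -2)² = 13
  (5 − -3)² + (2 − -2)² = 80
  (6 − -3)² + (-6 − -2)² = 97
Minimum is attained by (-1, -1), so q lies in its Voronoi cell.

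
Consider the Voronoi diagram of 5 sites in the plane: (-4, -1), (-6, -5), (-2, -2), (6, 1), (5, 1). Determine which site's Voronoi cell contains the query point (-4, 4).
Nearest site = (-4, -1)

The Voronoi cell of site s contains exactly those query points closer to s than to any other site. Compute squared distances from q = (-4, 4) to each site:
  (-4 − -4)² + (-1 − 4)² = 25
  (-2 − -4)² + (-2 − 4)² = 40
  (-6 − -4)² + (-5 − 4)² = 85
  (5 − -4)² + (1 − 4)² = 90
  (6 − -4)² + (1 − 4)² = 109
Minimum is attained by (-4, -1), so q lies in its Voronoi cell.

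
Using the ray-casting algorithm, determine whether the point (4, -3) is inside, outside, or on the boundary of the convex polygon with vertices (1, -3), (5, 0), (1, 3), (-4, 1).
The point (4, -3) lies strictly outside the polygon

Cast a horizontal ray to the right from the query point and count how many polygon edges it crosses (each edge strictly once or zero times, handled with the usual half-open convention). 
Parity of crossings → even ⇒ outside.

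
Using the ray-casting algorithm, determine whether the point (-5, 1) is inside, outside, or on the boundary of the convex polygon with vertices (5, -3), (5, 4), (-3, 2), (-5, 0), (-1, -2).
The point (-5, 1) lies strictly outside the polygon

Cast a horizontal ray to the right from the query point and count how many polygon edges it crosses (each edge strictly once or zero times, handled with the usual half-open convention). 
Parity of crossings → even ⇒ outside.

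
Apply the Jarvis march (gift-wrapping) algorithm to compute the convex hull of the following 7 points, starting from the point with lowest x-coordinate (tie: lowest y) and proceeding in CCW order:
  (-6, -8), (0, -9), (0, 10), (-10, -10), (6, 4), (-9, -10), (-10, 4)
Hull (CCW) = [(-10, -10), (-9, -10), (0, -9), (6, 4), (0, 10), (-10, 4)]

Jarvis march: at each step, from the current hull vertex p, select the next vertex q as the point such that every other point lies strictly to the left of (or on) the directed line p → q. (Equivalently: for every other point r, the cross product (q − p) × (r − p) ≥ 0.)
Starting point (lowest x, tie lowest y): (-10, -10). Wrap until returning to start. Resulting hull: (-10, -10), (-9, -10), (0, -9), (6, 4), (0, 10), (-10, 4).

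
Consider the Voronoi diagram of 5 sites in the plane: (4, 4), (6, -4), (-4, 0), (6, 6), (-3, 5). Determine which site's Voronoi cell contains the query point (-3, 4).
Nearest site = (-3, 5)

The Voronoi cell of site s contains exactly those query points closer to s than to any other site. Compute squared distances from q = (-3, 4) to each site:
  (-3 − -3)² + (5 − 4)² = 1
  (-4 − -3)² + (0 − 4)² = 17
  (4 − -3)² + (4 − 4)² = 49
  (6 − -3)² + (6 − 4)² = 85
  (6 − -3)² + (-4 − 4)² = 145
Minimum is attained by (-3, 5), so q lies in its Voronoi cell.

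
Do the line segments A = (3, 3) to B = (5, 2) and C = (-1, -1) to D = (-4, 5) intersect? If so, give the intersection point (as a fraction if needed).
No (intersection of containing lines falls outside at least one segment)

Parametrize and solve: t = -4, s = 4/3. At least one of these is outside [0, 1], so the segments do not intersect.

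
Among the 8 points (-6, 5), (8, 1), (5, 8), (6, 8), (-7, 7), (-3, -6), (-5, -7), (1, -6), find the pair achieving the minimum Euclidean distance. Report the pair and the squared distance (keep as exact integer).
Pair = ((5, 8), (6, 8)); squared distance = 1

Compute all C(8, 2) = 28 pairwise squared distances (x_i − x_j)² + (y_i − y_j)². The minimum is 1, attained by the pair ((5, 8), (6, 8)).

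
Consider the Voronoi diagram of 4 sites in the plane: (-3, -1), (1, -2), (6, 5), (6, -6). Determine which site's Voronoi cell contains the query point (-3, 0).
Nearest site = (-3, -1)

The Voronoi cell of site s contains exactly those query points closer to s than to any other site. Compute squared distances from q = (-3, 0) to each site:
  (-3 − -3)² + (-1 − 0)² = 1
  (1 − -3)² + (-2 − 0)² = 20
  (6 − -3)² + (5 − 0)² = 106
  (6 − -3)² + (-6 − 0)² = 117
Minimum is attained by (-3, -1), so q lies in its Voronoi cell.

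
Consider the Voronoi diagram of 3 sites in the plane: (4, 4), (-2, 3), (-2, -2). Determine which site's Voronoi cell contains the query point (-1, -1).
Nearest site = (-2, -2)

The Voronoi cell of site s contains exactly those query points closer to s than to any other site. Compute squared distances from q = (-1, -1) to each site:
  (-2 − -1)² + (-2 − -1)² = 2
  (-2 − -1)² + (3 − -1)² = 17
  (4 − -1)² + (4 − -1)² = 50
Minimum is attained by (-2, -2), so q lies in its Voronoi cell.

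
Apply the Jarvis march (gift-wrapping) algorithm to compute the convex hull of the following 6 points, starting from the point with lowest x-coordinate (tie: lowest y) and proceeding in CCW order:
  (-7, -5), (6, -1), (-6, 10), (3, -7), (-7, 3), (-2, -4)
Hull (CCW) = [(-7, -5), (3, -7), (6, -1), (-6, 10), (-7, 3)]

Jarvis march: at each step, from the current hull vertex p, select the next vertex q as the point such that every other point lies strictly to the left of (or on) the directed line p → q. (Equivalently: for every other point r, the cross product (q − p) × (r − p) ≥ 0.)
Starting point (lowest x, tie lowest y): (-7, -5). Wrap until returning to start. Resulting hull: (-7, -5), (3, -7), (6, -1), (-6, 10), (-7, 3).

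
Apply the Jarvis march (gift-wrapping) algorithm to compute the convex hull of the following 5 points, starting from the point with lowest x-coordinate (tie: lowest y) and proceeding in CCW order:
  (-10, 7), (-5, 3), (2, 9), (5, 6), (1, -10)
Hull (CCW) = [(-10, 7), (1, -10), (5, 6), (2, 9)]

Jarvis march: at each step, from the current hull vertex p, select the next vertex q as the point such that every other point lies strictly to the left of (or on) the directed line p → q. (Equivalently: for every other point r, the cross product (q − p) × (r − p) ≥ 0.)
Starting point (lowest x, tie lowest y): (-10, 7). Wrap until returning to start. Resulting hull: (-10, 7), (1, -10), (5, 6), (2, 9).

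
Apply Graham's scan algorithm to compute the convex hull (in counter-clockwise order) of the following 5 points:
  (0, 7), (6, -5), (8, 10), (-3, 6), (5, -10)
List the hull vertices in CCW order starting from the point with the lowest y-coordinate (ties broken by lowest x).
Hull (CCW) = [(5, -10), (6, -5), (8, 10), (-3, 6)]

Graham scan procedure:
  1. Find the pivot p₀ = point with lowest y (tie → lowest x): (5, -10).
  2. Sort the remaining points by polar angle around p₀.
  3. Walk through sorted points, maintaining a stack; pop the top while the last three entries make a non-left turn (cross product ≤ 0).
  4. Final stack is the convex hull in CCW order: (5, -10), (6, -5), (8, 10), (-3, 6).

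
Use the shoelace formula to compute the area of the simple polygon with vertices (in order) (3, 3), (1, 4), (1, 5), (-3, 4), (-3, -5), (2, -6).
Area = 54

Shoelace formula: Area = (1/2) |Σ_i (x_i · y_{i+1} − x_{i+1} · y_i)| (indices mod n). Compute each cross term:
  (3)(4) − (1)(3) = 9
  (1)(5) − (1)(4) = 1
  (1)(4) − (-3)(5) = 19
  (-3)(-5) − (-3)(4) = 27
  (-3)(-6) − (2)(-5) = 28
  (2)(3) − (3)(-6) = 24
Sum = 108, so (signed) Area = 108/2 = 54, |Area| = 54.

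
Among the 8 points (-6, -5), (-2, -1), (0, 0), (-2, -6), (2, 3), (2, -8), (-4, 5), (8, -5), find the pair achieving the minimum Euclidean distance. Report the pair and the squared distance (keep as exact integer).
Pair = ((-2, -1), (0, 0)); squared distance = 5

Compute all C(8, 2) = 28 pairwise squared distances (x_i − x_j)² + (y_i − y_j)². The minimum is 5, attained by the pair ((-2, -1), (0, 0)).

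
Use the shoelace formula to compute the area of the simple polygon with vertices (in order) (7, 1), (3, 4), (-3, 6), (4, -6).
Area = 95/2

Shoelace formula: Area = (1/2) |Σ_i (x_i · y_{i+1} − x_{i+1} · y_i)| (indices mod n). Compute each cross term:
  (7)(4) − (3)(1) = 25
  (3)(6) − (-3)(4) = 30
  (-3)(-6) − (4)(6) = -6
  (4)(1) − (7)(-6) = 46
Sum = 95, so (signed) Area = 95/2 = 95/2, |Area| = 95/2.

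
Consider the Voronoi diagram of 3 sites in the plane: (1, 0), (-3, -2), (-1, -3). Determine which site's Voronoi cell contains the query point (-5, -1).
Nearest site = (-3, -2)

The Voronoi cell of site s contains exactly those query points closer to s than to any other site. Compute squared distances from q = (-5, -1) to each site:
  (-3 − -5)² + (-2 − -1)² = 5
  (-1 − -5)² + (-3 − -1)² = 20
  (1 − -5)² + (0 − -1)² = 37
Minimum is attained by (-3, -2), so q lies in its Voronoi cell.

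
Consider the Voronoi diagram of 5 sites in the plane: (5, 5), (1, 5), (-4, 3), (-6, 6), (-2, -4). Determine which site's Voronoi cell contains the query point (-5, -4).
Nearest site = (-2, -4)

The Voronoi cell of site s contains exactly those query points closer to s than to any other site. Compute squared distances from q = (-5, -4) to each site:
  (-2 − -5)² + (-4 − -4)² = 9
  (-4 − -5)² + (3 − -4)² = 50
  (-6 − -5)² + (6 − -4)² = 101
  (1 − -5)² + (5 − -4)² = 117
  (5 − -5)² + (5 − -4)² = 181
Minimum is attained by (-2, -4), so q lies in its Voronoi cell.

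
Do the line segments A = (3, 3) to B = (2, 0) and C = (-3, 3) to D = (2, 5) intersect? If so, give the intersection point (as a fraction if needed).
No (intersection of containing lines falls outside at least one segment)

Parametrize and solve: t = -12/13, s = 18/13. At least one of these is outside [0, 1], so the segments do not intersect.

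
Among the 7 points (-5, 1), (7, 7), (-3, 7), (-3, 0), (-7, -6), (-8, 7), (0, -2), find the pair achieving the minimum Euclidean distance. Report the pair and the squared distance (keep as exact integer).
Pair = ((-5, 1), (-3, 0)); squared distance = 5

Compute all C(7, 2) = 21 pairwise squared distances (x_i − x_j)² + (y_i − y_j)². The minimum is 5, attained by the pair ((-5, 1), (-3, 0)).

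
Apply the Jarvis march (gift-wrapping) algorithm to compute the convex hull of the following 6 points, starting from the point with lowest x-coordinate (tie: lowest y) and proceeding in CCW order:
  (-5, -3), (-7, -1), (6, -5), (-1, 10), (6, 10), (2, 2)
Hull (CCW) = [(-7, -1), (-5, -3), (6, -5), (6, 10), (-1, 10)]

Jarvis march: at each step, from the current hull vertex p, select the next vertex q as the point such that every other point lies strictly to the left of (or on) the directed line p → q. (Equivalently: for every other point r, the cross product (q − p) × (r − p) ≥ 0.)
Starting point (lowest x, tie lowest y): (-7, -1). Wrap until returning to start. Resulting hull: (-7, -1), (-5, -3), (6, -5), (6, 10), (-1, 10).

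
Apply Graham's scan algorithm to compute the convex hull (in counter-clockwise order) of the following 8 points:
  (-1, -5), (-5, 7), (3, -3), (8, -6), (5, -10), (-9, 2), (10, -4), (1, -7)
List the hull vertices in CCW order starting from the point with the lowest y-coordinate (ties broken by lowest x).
Hull (CCW) = [(5, -10), (10, -4), (-5, 7), (-9, 2), (1, -7)]

Graham scan procedure:
  1. Find the pivot p₀ = point with lowest y (tie → lowest x): (5, -10).
  2. Sort the remaining points by polar angle around p₀.
  3. Walk through sorted points, maintaining a stack; pop the top while the last three entries make a non-left turn (cross product ≤ 0).
  4. Final stack is the convex hull in CCW order: (5, -10), (10, -4), (-5, 7), (-9, 2), (1, -7).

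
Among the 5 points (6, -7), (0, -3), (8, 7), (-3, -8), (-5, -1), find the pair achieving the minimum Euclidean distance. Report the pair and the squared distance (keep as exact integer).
Pair = ((0, -3), (-5, -1)); squared distance = 29

Compute all C(5, 2) = 10 pairwise squared distances (x_i − x_j)² + (y_i − y_j)². The minimum is 29, attained by the pair ((0, -3), (-5, -1)).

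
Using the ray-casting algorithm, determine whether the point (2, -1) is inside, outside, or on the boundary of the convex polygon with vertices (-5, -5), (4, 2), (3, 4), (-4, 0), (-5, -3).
The point (2, -1) lies strictly outside the polygon

Cast a horizontal ray to the right from the query point and count how many polygon edges it crosses (each edge strictly once or zero times, handled with the usual half-open convention). 
Parity of crossings → even ⇒ outside.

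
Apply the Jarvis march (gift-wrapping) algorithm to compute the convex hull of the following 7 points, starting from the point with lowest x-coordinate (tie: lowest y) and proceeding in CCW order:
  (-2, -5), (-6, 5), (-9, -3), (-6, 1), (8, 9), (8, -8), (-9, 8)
Hull (CCW) = [(-9, -3), (8, -8), (8, 9), (-9, 8)]

Jarvis march: at each step, from the current hull vertex p, select the next vertex q as the point such that every other point lies strictly to the left of (or on) the directed line p → q. (Equivalently: for every other point r, the cross product (q − p) × (r − p) ≥ 0.)
Starting point (lowest x, tie lowest y): (-9, -3). Wrap until returning to start. Resulting hull: (-9, -3), (8, -8), (8, 9), (-9, 8).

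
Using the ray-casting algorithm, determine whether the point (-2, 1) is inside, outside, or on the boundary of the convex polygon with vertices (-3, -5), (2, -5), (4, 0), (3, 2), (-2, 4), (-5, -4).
The point (-2, 1) lies strictly inside the polygon

Cast a horizontal ray to the right from the query point and count how many polygon edges it crosses (each edge strictly once or zero times, handled with the usual half-open convention). 
Parity of crossings → odd ⇒ inside.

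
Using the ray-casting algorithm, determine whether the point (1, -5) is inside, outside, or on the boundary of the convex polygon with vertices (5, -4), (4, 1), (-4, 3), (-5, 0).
The point (1, -5) lies strictly outside the polygon

Cast a horizontal ray to the right from the query point and count how many polygon edges it crosses (each edge strictly once or zero times, handled with the usual half-open convention). 
Parity of crossings → even ⇒ outside.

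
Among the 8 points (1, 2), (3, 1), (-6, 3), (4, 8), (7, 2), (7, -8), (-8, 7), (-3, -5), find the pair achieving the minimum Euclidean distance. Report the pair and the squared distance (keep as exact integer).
Pair = ((1, 2), (3, 1)); squared distance = 5

Compute all C(8, 2) = 28 pairwise squared distances (x_i − x_j)² + (y_i − y_j)². The minimum is 5, attained by the pair ((1, 2), (3, 1)).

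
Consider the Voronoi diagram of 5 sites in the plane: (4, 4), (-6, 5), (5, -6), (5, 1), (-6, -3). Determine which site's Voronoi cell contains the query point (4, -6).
Nearest site = (5, -6)

The Voronoi cell of site s contains exactly those query points closer to s than to any other site. Compute squared distances from q = (4, -6) to each site:
  (5 − 4)² + (-6 − -6)² = 1
  (5 − 4)² + (1 − -6)² = 50
  (4 − 4)² + (4 − -6)² = 100
  (-6 − 4)² + (-3 − -6)² = 109
  (-6 − 4)² + (5 − -6)² = 221
Minimum is attained by (5, -6), so q lies in its Voronoi cell.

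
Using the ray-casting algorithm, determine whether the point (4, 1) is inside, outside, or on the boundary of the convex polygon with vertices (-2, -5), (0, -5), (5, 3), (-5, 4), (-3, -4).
The point (4, 1) lies strictly outside the polygon

Cast a horizontal ray to the right from the query point and count how many polygon edges it crosses (each edge strictly once or zero times, handled with the usual half-open convention). 
Parity of crossings → even ⇒ outside.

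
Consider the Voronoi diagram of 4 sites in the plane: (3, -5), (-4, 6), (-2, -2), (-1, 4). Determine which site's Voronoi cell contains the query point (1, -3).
Nearest site = (3, -5)

The Voronoi cell of site s contains exactly those query points closer to s than to any other site. Compute squared distances from q = (1, -3) to each site:
  (3 − 1)² + (-5 − -3)² = 8
  (-2 − 1)² + (-2 − -3)² = 10
  (-1 − 1)² + (4 − -3)² = 53
  (-4 − 1)² + (6 − -3)² = 106
Minimum is attained by (3, -5), so q lies in its Voronoi cell.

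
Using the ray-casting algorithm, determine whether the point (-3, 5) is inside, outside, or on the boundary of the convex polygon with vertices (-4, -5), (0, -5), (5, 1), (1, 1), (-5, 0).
The point (-3, 5) lies strictly outside the polygon

Cast a horizontal ray to the right from the query point and count how many polygon edges it crosses (each edge strictly once or zero times, handled with the usual half-open convention). 
Parity of crossings → even ⇒ outside.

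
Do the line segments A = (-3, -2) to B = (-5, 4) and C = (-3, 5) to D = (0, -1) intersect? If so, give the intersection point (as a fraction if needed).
No (intersection of containing lines falls outside at least one segment)

Parametrize and solve: t = 7/2, s = -7/3. At least one of these is outside [0, 1], so the segments do not intersect.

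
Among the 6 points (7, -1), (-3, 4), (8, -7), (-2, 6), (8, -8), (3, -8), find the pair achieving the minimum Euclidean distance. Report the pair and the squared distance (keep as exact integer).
Pair = ((8, -7), (8, -8)); squared distance = 1

Compute all C(6, 2) = 15 pairwise squared distances (x_i − x_j)² + (y_i − y_j)². The minimum is 1, attained by the pair ((8, -7), (8, -8)).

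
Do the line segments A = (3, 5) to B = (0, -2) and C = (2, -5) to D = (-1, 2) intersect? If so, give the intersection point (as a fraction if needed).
Yes; intersection at (5/14, -7/6) (t = 37/42 on AB, s = 23/42 on CD)

Parametrize AB as A + t(B − A) = (3 + -3 t, 5 + -7 t) and CD as C + s(D − C) = (2 + -3 s, -5 + 7 s). Solve the linear system for (t, s). Determinant = 42 ≠ 0, so a unique intersection of the containing lines exists. Solution: t = 37/42, s = 23/42 — both in [0, 1], so the segments cross. Intersection point: (5/14, -7/6).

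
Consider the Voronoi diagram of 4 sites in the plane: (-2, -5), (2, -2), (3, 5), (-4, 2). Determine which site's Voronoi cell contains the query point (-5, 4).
Nearest site = (-4, 2)

The Voronoi cell of site s contains exactly those query points closer to s than to any other site. Compute squared distances from q = (-5, 4) to each site:
  (-4 − -5)² + (2 − 4)² = 5
  (3 − -5)² + (5 − 4)² = 65
  (2 − -5)² + (-2 − 4)² = 85
  (-2 − -5)² + (-5 − 4)² = 90
Minimum is attained by (-4, 2), so q lies in its Voronoi cell.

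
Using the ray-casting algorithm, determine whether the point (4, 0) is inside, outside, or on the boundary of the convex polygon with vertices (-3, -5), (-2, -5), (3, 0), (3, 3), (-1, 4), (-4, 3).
The point (4, 0) lies strictly outside the polygon

Cast a horizontal ray to the right from the query point and count how many polygon edges it crosses (each edge strictly once or zero times, handled with the usual half-open convention). 
Parity of crossings → even ⇒ outside.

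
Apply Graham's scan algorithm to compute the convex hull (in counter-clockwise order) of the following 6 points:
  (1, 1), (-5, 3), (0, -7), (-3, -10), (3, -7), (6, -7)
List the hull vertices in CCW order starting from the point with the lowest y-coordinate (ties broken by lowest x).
Hull (CCW) = [(-3, -10), (6, -7), (1, 1), (-5, 3)]

Graham scan procedure:
  1. Find the pivot p₀ = point with lowest y (tie → lowest x): (-3, -10).
  2. Sort the remaining points by polar angle around p₀.
  3. Walk through sorted points, maintaining a stack; pop the top while the last three entries make a non-left turn (cross product ≤ 0).
  4. Final stack is the convex hull in CCW order: (-3, -10), (6, -7), (1, 1), (-5, 3).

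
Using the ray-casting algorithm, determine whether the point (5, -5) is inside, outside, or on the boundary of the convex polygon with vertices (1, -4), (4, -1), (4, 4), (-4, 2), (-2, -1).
The point (5, -5) lies strictly outside the polygon

Cast a horizontal ray to the right from the query point and count how many polygon edges it crosses (each edge strictly once or zero times, handled with the usual half-open convention). 
Parity of crossings → even ⇒ outside.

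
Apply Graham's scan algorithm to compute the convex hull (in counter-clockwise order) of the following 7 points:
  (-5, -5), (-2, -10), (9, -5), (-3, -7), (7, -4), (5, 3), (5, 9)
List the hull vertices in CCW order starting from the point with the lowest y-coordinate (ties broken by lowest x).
Hull (CCW) = [(-2, -10), (9, -5), (5, 9), (-5, -5)]

Graham scan procedure:
  1. Find the pivot p₀ = point with lowest y (tie → lowest x): (-2, -10).
  2. Sort the remaining points by polar angle around p₀.
  3. Walk through sorted points, maintaining a stack; pop the top while the last three entries make a non-left turn (cross product ≤ 0).
  4. Final stack is the convex hull in CCW order: (-2, -10), (9, -5), (5, 9), (-5, -5).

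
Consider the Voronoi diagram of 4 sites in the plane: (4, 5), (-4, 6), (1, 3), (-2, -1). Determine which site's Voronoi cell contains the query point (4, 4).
Nearest site = (4, 5)

The Voronoi cell of site s contains exactly those query points closer to s than to any other site. Compute squared distances from q = (4, 4) to each site:
  (4 − 4)² + (5 − 4)² = 1
  (1 − 4)² + (3 − 4)² = 10
  (-2 − 4)² + (-1 − 4)² = 61
  (-4 − 4)² + (6 − 4)² = 68
Minimum is attained by (4, 5), so q lies in its Voronoi cell.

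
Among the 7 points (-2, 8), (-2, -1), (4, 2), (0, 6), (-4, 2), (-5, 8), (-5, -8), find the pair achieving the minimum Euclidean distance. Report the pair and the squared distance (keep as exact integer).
Pair = ((-2, 8), (0, 6)); squared distance = 8

Compute all C(7, 2) = 21 pairwise squared distances (x_i − x_j)² + (y_i − y_j)². The minimum is 8, attained by the pair ((-2, 8), (0, 6)).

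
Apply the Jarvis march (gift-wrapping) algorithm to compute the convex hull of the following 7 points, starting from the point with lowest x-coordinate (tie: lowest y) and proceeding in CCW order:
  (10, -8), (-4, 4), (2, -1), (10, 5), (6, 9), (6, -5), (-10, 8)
Hull (CCW) = [(-10, 8), (6, -5), (10, -8), (10, 5), (6, 9)]

Jarvis march: at each step, from the current hull vertex p, select the next vertex q as the point such that every other point lies strictly to the left of (or on) the directed line p → q. (Equivalently: for every other point r, the cross product (q − p) × (r − p) ≥ 0.)
Starting point (lowest x, tie lowest y): (-10, 8). Wrap until returning to start. Resulting hull: (-10, 8), (6, -5), (10, -8), (10, 5), (6, 9).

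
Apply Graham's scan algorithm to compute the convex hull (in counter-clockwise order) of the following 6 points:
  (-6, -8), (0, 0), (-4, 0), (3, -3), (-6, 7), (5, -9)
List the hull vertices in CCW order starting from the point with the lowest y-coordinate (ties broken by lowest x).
Hull (CCW) = [(5, -9), (3, -3), (-6, 7), (-6, -8)]

Graham scan procedure:
  1. Find the pivot p₀ = point with lowest y (tie → lowest x): (5, -9).
  2. Sort the remaining points by polar angle around p₀.
  3. Walk through sorted points, maintaining a stack; pop the top while the last three entries make a non-left turn (cross product ≤ 0).
  4. Final stack is the convex hull in CCW order: (5, -9), (3, -3), (-6, 7), (-6, -8).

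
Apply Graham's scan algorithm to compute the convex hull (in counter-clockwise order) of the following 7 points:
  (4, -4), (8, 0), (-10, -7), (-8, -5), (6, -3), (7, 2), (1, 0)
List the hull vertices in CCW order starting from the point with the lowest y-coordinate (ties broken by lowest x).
Hull (CCW) = [(-10, -7), (4, -4), (6, -3), (8, 0), (7, 2), (1, 0), (-8, -5)]

Graham scan procedure:
  1. Find the pivot p₀ = point with lowest y (tie → lowest x): (-10, -7).
  2. Sort the remaining points by polar angle around p₀.
  3. Walk through sorted points, maintaining a stack; pop the top while the last three entries make a non-left turn (cross product ≤ 0).
  4. Final stack is the convex hull in CCW order: (-10, -7), (4, -4), (6, -3), (8, 0), (7, 2), (1, 0), (-8, -5).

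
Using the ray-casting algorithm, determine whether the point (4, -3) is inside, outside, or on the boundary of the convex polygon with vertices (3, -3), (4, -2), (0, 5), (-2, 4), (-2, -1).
The point (4, -3) lies strictly outside the polygon

Cast a horizontal ray to the right from the query point and count how many polygon edges it crosses (each edge strictly once or zero times, handled with the usual half-open convention). 
Parity of crossings → even ⇒ outside.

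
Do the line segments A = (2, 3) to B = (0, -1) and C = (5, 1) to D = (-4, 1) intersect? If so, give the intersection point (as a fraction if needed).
Yes; intersection at (1, 1) (t = 1/2 on AB, s = 4/9 on CD)

Parametrize AB as A + t(B − A) = (2 + -2 t, 3 + -4 t) and CD as C + s(D − C) = (5 + -9 s, 1 + 0 s). Solve the linear system for (t, s). Determinant = 36 ≠ 0, so a unique intersection of the containing lines exists. Solution: t = 1/2, s = 4/9 — both in [0, 1], so the segments cross. Intersection point: (1, 1).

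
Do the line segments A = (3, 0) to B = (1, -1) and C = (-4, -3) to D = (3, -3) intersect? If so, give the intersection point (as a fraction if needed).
No (intersection of containing lines falls outside at least one segment)

Parametrize and solve: t = 3, s = 1/7. At least one of these is outside [0, 1], so the segments do not intersect.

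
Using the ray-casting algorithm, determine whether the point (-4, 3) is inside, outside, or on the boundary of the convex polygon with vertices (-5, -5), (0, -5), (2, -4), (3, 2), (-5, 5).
The point (-4, 3) lies strictly inside the polygon

Cast a horizontal ray to the right from the query point and count how many polygon edges it crosses (each edge strictly once or zero times, handled with the usual half-open convention). 
Parity of crossings → odd ⇒ inside.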